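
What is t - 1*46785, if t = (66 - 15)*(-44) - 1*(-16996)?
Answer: -32033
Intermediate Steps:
t = 14752 (t = 51*(-44) + 16996 = -2244 + 16996 = 14752)
t - 1*46785 = 14752 - 1*46785 = 14752 - 46785 = -32033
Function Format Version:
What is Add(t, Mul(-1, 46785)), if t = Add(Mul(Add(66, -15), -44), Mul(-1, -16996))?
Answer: -32033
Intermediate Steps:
t = 14752 (t = Add(Mul(51, -44), 16996) = Add(-2244, 16996) = 14752)
Add(t, Mul(-1, 46785)) = Add(14752, Mul(-1, 46785)) = Add(14752, -46785) = -32033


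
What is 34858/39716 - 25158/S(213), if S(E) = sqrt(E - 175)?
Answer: 17429/19858 - 12579*sqrt(38)/19 ≈ -4080.3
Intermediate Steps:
S(E) = sqrt(-175 + E)
34858/39716 - 25158/S(213) = 34858/39716 - 25158/sqrt(-175 + 213) = 34858*(1/39716) - 25158*sqrt(38)/38 = 17429/19858 - 12579*sqrt(38)/19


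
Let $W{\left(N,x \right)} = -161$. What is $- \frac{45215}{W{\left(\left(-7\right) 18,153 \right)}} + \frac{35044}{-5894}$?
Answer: $\frac{2661787}{9683} \approx 274.89$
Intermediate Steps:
$- \frac{45215}{W{\left(\left(-7\right) 18,153 \right)}} + \frac{35044}{-5894} = - \frac{45215}{-161} + \frac{35044}{-5894} = \left(-45215\right) \left(- \frac{1}{161}\right) + 35044 \left(- \frac{1}{5894}\right) = \frac{45215}{161} - \frac{17522}{2947} = \frac{2661787}{9683}$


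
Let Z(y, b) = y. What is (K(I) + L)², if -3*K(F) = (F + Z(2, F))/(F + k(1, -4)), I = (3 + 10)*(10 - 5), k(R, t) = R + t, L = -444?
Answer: 6831187801/34596 ≈ 1.9746e+5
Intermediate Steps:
I = 65 (I = 13*5 = 65)
K(F) = -(2 + F)/(3*(-3 + F)) (K(F) = -(F + 2)/(3*(F + (1 - 4))) = -(2 + F)/(3*(F - 3)) = -(2 + F)/(3*(-3 + F)))
(K(I) + L)² = ((-2 - 1*65)/(3*(-3 + 65)) - 444)² = ((⅓)*(-2 - 65)/62 - 444)² = ((⅓)*(1/62)*(-67) - 444)² = (-67/186 - 444)² = (-82651/186)² = 6831187801/34596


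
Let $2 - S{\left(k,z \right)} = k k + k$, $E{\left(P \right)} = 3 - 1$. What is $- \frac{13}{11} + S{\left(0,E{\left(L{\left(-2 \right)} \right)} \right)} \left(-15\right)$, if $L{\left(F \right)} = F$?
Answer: $- \frac{343}{11} \approx -31.182$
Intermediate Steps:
$E{\left(P \right)} = 2$ ($E{\left(P \right)} = 3 - 1 = 2$)
$S{\left(k,z \right)} = 2 - k - k^{2}$ ($S{\left(k,z \right)} = 2 - \left(k k + k\right) = 2 - \left(k^{2} + k\right) = 2 - \left(k + k^{2}\right) = 2 - k - k^{2}$)
$- \frac{13}{11} + S{\left(0,E{\left(L{\left(-2 \right)} \right)} \right)} \left(-15\right) = - \frac{13}{11} + \left(2 - 0 - 0^{2}\right) \left(-15\right) = \left(-13\right) \frac{1}{11} + \left(2 + 0 - 0\right) \left(-15\right) = - \frac{13}{11} + \left(2 + 0 + 0\right) \left(-15\right) = - \frac{13}{11} + 2 \left(-15\right) = - \frac{13}{11} - 30 = - \frac{343}{11}$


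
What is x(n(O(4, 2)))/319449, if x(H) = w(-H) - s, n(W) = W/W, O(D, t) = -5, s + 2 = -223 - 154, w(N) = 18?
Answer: 397/319449 ≈ 0.0012428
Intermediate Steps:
s = -379 (s = -2 + (-223 - 154) = -2 - 377 = -379)
n(W) = 1
x(H) = 397 (x(H) = 18 - 1*(-379) = 18 + 379 = 397)
x(n(O(4, 2)))/319449 = 397/319449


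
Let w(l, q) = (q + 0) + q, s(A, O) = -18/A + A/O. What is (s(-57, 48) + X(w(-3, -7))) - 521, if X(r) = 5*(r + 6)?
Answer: -170809/304 ≈ -561.87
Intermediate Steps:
w(l, q) = 2*q (w(l, q) = q + q = 2*q)
X(r) = 30 + 5*r (X(r) = 5*(6 + r) = 30 + 5*r)
(s(-57, 48) + X(w(-3, -7))) - 521 = ((-18/(-57) - 57/48) + (30 + 5*(2*(-7)))) - 521 = ((-18*(-1/57) - 57*1/48) + (30 + 5*(-14))) - 521 = ((6/19 - 19/16) + (30 - 70)) - 521 = (-265/304 - 40) - 521 = -12425/304 - 521 = -170809/304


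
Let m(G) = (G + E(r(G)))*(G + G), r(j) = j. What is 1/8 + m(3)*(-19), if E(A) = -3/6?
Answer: -2279/8 ≈ -284.88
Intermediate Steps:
E(A) = -½ (E(A) = -3*⅙ = -½)
m(G) = 2*G*(-½ + G) (m(G) = (G - ½)*(G + G) = (-½ + G)*(2*G) = 2*G*(-½ + G))
1/8 + m(3)*(-19) = 1/8 + (3*(-1 + 2*3))*(-19) = ⅛ + (3*(-1 + 6))*(-19) = ⅛ + (3*5)*(-19) = ⅛ + 15*(-19) = ⅛ - 285 = -2279/8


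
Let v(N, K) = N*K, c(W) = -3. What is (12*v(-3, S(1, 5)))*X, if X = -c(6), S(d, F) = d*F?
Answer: -540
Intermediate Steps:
S(d, F) = F*d
X = 3 (X = -1*(-3) = 3)
v(N, K) = K*N
(12*v(-3, S(1, 5)))*X = (12*((5*1)*(-3)))*3 = (12*(5*(-3)))*3 = (12*(-15))*3 = -180*3 = -540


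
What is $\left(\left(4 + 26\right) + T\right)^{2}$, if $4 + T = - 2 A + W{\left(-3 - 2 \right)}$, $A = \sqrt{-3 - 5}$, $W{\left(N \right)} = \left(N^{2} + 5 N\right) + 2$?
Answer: $752 - 224 i \sqrt{2} \approx 752.0 - 316.78 i$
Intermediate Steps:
$W{\left(N \right)} = 2 + N^{2} + 5 N$
$A = 2 i \sqrt{2}$ ($A = \sqrt{-8} = 2 i \sqrt{2} \approx 2.8284 i$)
$T = -2 - 4 i \sqrt{2}$ ($T = -4 - \left(-2 - \left(-3 - 2\right)^{2} - 5 \left(-3 - 2\right) + 2 \cdot 2 i \sqrt{2}\right) = -4 + \left(- 4 i \sqrt{2} + \left(2 + \left(-5\right)^{2} + 5 \left(-5\right)\right)\right) = -4 + \left(- 4 i \sqrt{2} + \left(2 + 25 - 25\right)\right) = -4 + \left(- 4 i \sqrt{2} + 2\right) = -4 + \left(2 - 4 i \sqrt{2}\right) = -2 - 4 i \sqrt{2} \approx -2.0 - 5.6569 i$)
$\left(\left(4 + 26\right) + T\right)^{2} = \left(\left(4 + 26\right) - \left(2 + 4 i \sqrt{2}\right)\right)^{2} = \left(30 - \left(2 + 4 i \sqrt{2}\right)\right)^{2} = \left(28 - 4 i \sqrt{2}\right)^{2}$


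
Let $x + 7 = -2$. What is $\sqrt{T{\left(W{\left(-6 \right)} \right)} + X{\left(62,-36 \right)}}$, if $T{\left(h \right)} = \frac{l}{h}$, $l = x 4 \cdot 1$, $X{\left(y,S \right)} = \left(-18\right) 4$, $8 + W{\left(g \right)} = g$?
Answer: $\frac{9 i \sqrt{42}}{7} \approx 8.3324 i$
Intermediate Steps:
$x = -9$ ($x = -7 - 2 = -9$)
$W{\left(g \right)} = -8 + g$
$X{\left(y,S \right)} = -72$
$l = -36$ ($l = \left(-9\right) 4 \cdot 1 = \left(-36\right) 1 = -36$)
$T{\left(h \right)} = - \frac{36}{h}$
$\sqrt{T{\left(W{\left(-6 \right)} \right)} + X{\left(62,-36 \right)}} = \sqrt{- \frac{36}{-8 - 6} - 72} = \sqrt{- \frac{36}{-14} - 72} = \sqrt{\left(-36\right) \left(- \frac{1}{14}\right) - 72} = \sqrt{\frac{18}{7} - 72} = \sqrt{- \frac{486}{7}} = \frac{9 i \sqrt{42}}{7}$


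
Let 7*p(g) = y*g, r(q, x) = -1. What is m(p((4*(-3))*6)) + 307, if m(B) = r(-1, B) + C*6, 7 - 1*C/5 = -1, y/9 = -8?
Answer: 546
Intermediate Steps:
y = -72 (y = 9*(-8) = -72)
C = 40 (C = 35 - 5*(-1) = 35 + 5 = 40)
p(g) = -72*g/7 (p(g) = (-72*g)/7 = -72*g/7)
m(B) = 239 (m(B) = -1 + 40*6 = -1 + 240 = 239)
m(p((4*(-3))*6)) + 307 = 239 + 307 = 546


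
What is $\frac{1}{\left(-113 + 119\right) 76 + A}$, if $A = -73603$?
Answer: $- \frac{1}{73147} \approx -1.3671 \cdot 10^{-5}$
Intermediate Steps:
$\frac{1}{\left(-113 + 119\right) 76 + A} = \frac{1}{\left(-113 + 119\right) 76 - 73603} = \frac{1}{6 \cdot 76 - 73603} = \frac{1}{456 - 73603} = \frac{1}{-73147} = - \frac{1}{73147}$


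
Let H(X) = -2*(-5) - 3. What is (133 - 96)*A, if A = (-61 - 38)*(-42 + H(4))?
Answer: 128205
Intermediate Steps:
H(X) = 7 (H(X) = 10 - 3 = 7)
A = 3465 (A = (-61 - 38)*(-42 + 7) = -99*(-35) = 3465)
(133 - 96)*A = (133 - 96)*3465 = 37*3465 = 128205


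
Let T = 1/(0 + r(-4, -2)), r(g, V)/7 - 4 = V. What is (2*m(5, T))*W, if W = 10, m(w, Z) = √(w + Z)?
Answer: 10*√994/7 ≈ 45.040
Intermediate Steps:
r(g, V) = 28 + 7*V
T = 1/14 (T = 1/(0 + (28 + 7*(-2))) = 1/(0 + (28 - 14)) = 1/(0 + 14) = 1/14 ≈ 0.071429)
m(w, Z) = √(Z + w)
(2*m(5, T))*W = (2*√(1/14 + 5))*10 = (2*√(71/14))*10 = (2*(√994/14))*10 = (√994/7)*10 = 10*√994/7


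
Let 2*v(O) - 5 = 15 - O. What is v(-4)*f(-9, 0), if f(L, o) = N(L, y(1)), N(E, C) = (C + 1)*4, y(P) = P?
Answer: 96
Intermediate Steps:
N(E, C) = 4 + 4*C (N(E, C) = (1 + C)*4 = 4 + 4*C)
f(L, o) = 8 (f(L, o) = 4 + 4*1 = 4 + 4 = 8)
v(O) = 10 - O/2 (v(O) = 5/2 + (15 - O)/2 = 5/2 + (15/2 - O/2) = 10 - O/2)
v(-4)*f(-9, 0) = (10 - ½*(-4))*8 = (10 + 2)*8 = 12*8 = 96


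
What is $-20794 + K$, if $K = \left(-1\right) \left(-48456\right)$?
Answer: $27662$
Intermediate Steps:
$K = 48456$
$-20794 + K = -20794 + 48456 = 27662$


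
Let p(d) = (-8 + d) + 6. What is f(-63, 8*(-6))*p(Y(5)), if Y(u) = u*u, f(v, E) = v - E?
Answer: -345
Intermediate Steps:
Y(u) = u²
p(d) = -2 + d
f(-63, 8*(-6))*p(Y(5)) = (-63 - 8*(-6))*(-2 + 5²) = (-63 - 1*(-48))*(-2 + 25) = (-63 + 48)*23 = -15*23 = -345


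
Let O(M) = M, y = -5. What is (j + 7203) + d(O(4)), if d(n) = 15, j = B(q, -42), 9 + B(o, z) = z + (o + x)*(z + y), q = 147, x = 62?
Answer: -2656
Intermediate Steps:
B(o, z) = -9 + z + (-5 + z)*(62 + o) (B(o, z) = -9 + (z + (o + 62)*(z - 5)) = -9 + (z + (62 + o)*(-5 + z)) = -9 + (z + (-5 + z)*(62 + o)) = -9 + z + (-5 + z)*(62 + o))
j = -9874 (j = -319 - 5*147 + 63*(-42) + 147*(-42) = -319 - 735 - 2646 - 6174 = -9874)
(j + 7203) + d(O(4)) = (-9874 + 7203) + 15 = -2671 + 15 = -2656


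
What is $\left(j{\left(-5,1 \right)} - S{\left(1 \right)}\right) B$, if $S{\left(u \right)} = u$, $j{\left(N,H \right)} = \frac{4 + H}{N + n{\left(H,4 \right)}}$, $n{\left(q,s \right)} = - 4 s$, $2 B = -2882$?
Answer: $\frac{37466}{21} \approx 1784.1$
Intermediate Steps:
$B = -1441$ ($B = \frac{1}{2} \left(-2882\right) = -1441$)
$j{\left(N,H \right)} = \frac{4 + H}{-16 + N}$ ($j{\left(N,H \right)} = \frac{4 + H}{N - 16} = \frac{4 + H}{-16 + N}$)
$\left(j{\left(-5,1 \right)} - S{\left(1 \right)}\right) B = \left(\frac{4 + 1}{-16 - 5} - 1\right) \left(-1441\right) = \left(\frac{1}{-21} \cdot 5 - 1\right) \left(-1441\right) = \left(\left(- \frac{1}{21}\right) 5 - 1\right) \left(-1441\right) = \left(- \frac{5}{21} - 1\right) \left(-1441\right) = \left(- \frac{26}{21}\right) \left(-1441\right) = \frac{37466}{21}$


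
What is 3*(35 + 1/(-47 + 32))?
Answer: 524/5 ≈ 104.80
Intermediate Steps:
3*(35 + 1/(-47 + 32)) = 3*(35 + 1/(-15)) = 3*(35 - 1/15) = 3*(524/15) = 524/5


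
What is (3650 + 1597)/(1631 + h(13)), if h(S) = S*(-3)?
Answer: 5247/1592 ≈ 3.2959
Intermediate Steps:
h(S) = -3*S
(3650 + 1597)/(1631 + h(13)) = (3650 + 1597)/(1631 - 3*13) = 5247/(1631 - 39) = 5247/1592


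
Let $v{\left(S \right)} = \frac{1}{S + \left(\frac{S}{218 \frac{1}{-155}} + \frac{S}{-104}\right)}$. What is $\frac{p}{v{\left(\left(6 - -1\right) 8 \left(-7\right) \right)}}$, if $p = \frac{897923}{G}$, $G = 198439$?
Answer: $- \frac{10718644993}{21629851} \approx -495.55$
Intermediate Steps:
$v{\left(S \right)} = \frac{11336}{3167 S}$ ($v{\left(S \right)} = \frac{1}{S + \left(\frac{S}{218 \left(- \frac{1}{155}\right)} + S \left(- \frac{1}{104}\right)\right)} = \frac{1}{S + \left(\frac{S}{- \frac{218}{155}} - \frac{S}{104}\right)} = \frac{1}{S + \left(S \left(- \frac{155}{218}\right) - \frac{S}{104}\right)} = \frac{1}{S - \frac{8169 S}{11336}} = \frac{1}{\frac{3167}{11336} S} = \frac{11336}{3167 S}$)
$p = \frac{897923}{198439} \approx 4.5249$
$\frac{p}{v{\left(\left(6 - -1\right) 8 \left(-7\right) \right)}} = \frac{897923}{198439 \frac{11336}{3167 \left(6 - -1\right) 8 \left(-7\right)}} = \frac{897923}{198439 \frac{11336}{3167 \left(6 + 1\right) 8 \left(-7\right)}} = \frac{897923}{198439 \frac{11336}{3167 \cdot 7 \cdot 8 \left(-7\right)}} = \frac{897923}{198439 \frac{11336}{3167 \cdot 56 \left(-7\right)}} = \frac{897923}{198439 \frac{11336}{3167 \left(-392\right)}} = \frac{897923}{198439 \cdot \frac{11336}{3167} \left(- \frac{1}{392}\right)} = \frac{897923}{198439 \left(- \frac{1417}{155183}\right)} = \frac{897923}{198439} \left(- \frac{155183}{1417}\right) = - \frac{10718644993}{21629851}$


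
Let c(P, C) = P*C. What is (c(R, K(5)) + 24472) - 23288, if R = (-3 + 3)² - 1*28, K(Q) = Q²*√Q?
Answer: 1184 - 700*√5 ≈ -381.25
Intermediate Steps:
K(Q) = Q^(5/2)
R = -28 (R = 0² - 28 = 0 - 28 = -28)
c(P, C) = C*P
(c(R, K(5)) + 24472) - 23288 = (5^(5/2)*(-28) + 24472) - 23288 = ((25*√5)*(-28) + 24472) - 23288 = (-700*√5 + 24472) - 23288 = (24472 - 700*√5) - 23288 = 1184 - 700*√5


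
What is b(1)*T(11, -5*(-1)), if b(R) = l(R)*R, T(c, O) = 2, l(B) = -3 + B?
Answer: -4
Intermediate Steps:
b(R) = R*(-3 + R) (b(R) = (-3 + R)*R = R*(-3 + R))
b(1)*T(11, -5*(-1)) = (1*(-3 + 1))*2 = (1*(-2))*2 = -2*2 = -4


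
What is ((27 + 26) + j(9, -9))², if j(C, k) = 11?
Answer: 4096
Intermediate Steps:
((27 + 26) + j(9, -9))² = ((27 + 26) + 11)² = (53 + 11)² = 64² = 4096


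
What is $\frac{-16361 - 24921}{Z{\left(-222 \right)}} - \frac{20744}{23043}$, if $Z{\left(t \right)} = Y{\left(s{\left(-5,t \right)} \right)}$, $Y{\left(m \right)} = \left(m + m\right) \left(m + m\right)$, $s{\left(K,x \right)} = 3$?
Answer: $- \frac{158667985}{138258} \approx -1147.6$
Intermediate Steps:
$Y{\left(m \right)} = 4 m^{2}$ ($Y{\left(m \right)} = 2 m 2 m = 4 m^{2}$)
$Z{\left(t \right)} = 36$ ($Z{\left(t \right)} = 4 \cdot 3^{2} = 4 \cdot 9 = 36$)
$\frac{-16361 - 24921}{Z{\left(-222 \right)}} - \frac{20744}{23043} = \frac{-16361 - 24921}{36} - \frac{20744}{23043} = \left(-16361 - 24921\right) \frac{1}{36} - \frac{20744}{23043} = \left(-41282\right) \frac{1}{36} - \frac{20744}{23043} = - \frac{20641}{18} - \frac{20744}{23043} = - \frac{158667985}{138258}$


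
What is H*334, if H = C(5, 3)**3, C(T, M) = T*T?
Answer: 5218750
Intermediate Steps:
C(T, M) = T**2
H = 15625 (H = (5**2)**3 = 25**3 = 15625)
H*334 = 15625*334 = 5218750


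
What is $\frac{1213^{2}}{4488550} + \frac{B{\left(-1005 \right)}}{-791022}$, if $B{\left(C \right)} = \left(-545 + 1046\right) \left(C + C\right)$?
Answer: $\frac{947316664103}{591756966350} \approx 1.6009$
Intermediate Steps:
$B{\left(C \right)} = 1002 C$ ($B{\left(C \right)} = 501 \cdot 2 C = 1002 C$)
$\frac{1213^{2}}{4488550} + \frac{B{\left(-1005 \right)}}{-791022} = \frac{1213^{2}}{4488550} + \frac{1002 \left(-1005\right)}{-791022} = 1471369 \cdot \frac{1}{4488550} - - \frac{167835}{131837} = \frac{1471369}{4488550} + \frac{167835}{131837} = \frac{947316664103}{591756966350}$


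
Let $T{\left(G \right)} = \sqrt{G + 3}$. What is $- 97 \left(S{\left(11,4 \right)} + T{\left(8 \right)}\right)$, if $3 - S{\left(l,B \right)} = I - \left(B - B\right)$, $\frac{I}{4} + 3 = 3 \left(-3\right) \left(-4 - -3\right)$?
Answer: $2037 - 97 \sqrt{11} \approx 1715.3$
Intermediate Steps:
$I = 24$ ($I = -12 + 4 \cdot 3 \left(-3\right) \left(-4 - -3\right) = -12 + 4 \left(- 9 \left(-4 + 3\right)\right) = -12 + 4 \left(\left(-9\right) \left(-1\right)\right) = -12 + 4 \cdot 9 = -12 + 36 = 24$)
$T{\left(G \right)} = \sqrt{3 + G}$
$S{\left(l,B \right)} = -21$ ($S{\left(l,B \right)} = 3 - \left(24 - \left(B - B\right)\right) = 3 - \left(24 - 0\right) = 3 - \left(24 + 0\right) = 3 - 24 = -21$)
$- 97 \left(S{\left(11,4 \right)} + T{\left(8 \right)}\right) = - 97 \left(-21 + \sqrt{3 + 8}\right) = - 97 \left(-21 + \sqrt{11}\right) = 2037 - 97 \sqrt{11}$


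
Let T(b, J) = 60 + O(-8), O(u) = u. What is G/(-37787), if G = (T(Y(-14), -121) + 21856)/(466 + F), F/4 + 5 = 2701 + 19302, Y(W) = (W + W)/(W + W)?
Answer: -10954/1671281223 ≈ -6.5543e-6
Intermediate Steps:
Y(W) = 1 (Y(W) = (2*W)/((2*W)) = (2*W)*(1/(2*W)) = 1)
T(b, J) = 52 (T(b, J) = 60 - 8 = 52)
F = 87992 (F = -20 + 4*(2701 + 19302) = -20 + 4*22003 = -20 + 88012 = 87992)
G = 10954/44229 (G = (52 + 21856)/(466 + 87992) = 21908/88458 = 21908*(1/88458) = 10954/44229 ≈ 0.24767)
G/(-37787) = (10954/44229)/(-37787) = (10954/44229)*(-1/37787) = -10954/1671281223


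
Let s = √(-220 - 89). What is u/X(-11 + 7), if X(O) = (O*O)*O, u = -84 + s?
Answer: 21/16 - I*√309/64 ≈ 1.3125 - 0.27466*I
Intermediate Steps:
s = I*√309 (s = √(-309) = I*√309 ≈ 17.578*I)
u = -84 + I*√309 ≈ -84.0 + 17.578*I
X(O) = O³ (X(O) = O²*O = O³)
u/X(-11 + 7) = (-84 + I*√309)/((-11 + 7)³) = (-84 + I*√309)/((-4)³) = (-84 + I*√309)/(-64) = (-84 + I*√309)*(-1/64) = 21/16 - I*√309/64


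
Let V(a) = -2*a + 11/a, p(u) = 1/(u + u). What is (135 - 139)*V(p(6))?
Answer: -1582/3 ≈ -527.33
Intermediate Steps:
p(u) = 1/(2*u)
(135 - 139)*V(p(6)) = (135 - 139)*(-1/6 + 11/(((½)/6))) = -4*(-1/6 + 11/(((½)*(⅙)))) = -4*(-2*1/12 + 11/(1/12)) = -4*(-⅙ + 11*12) = -4*(-⅙ + 132) = -4*791/6 = -1582/3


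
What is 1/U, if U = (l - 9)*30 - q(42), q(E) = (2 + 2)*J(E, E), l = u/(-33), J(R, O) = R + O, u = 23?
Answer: -11/6896 ≈ -0.0015951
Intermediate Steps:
J(R, O) = O + R
l = -23/33 (l = 23/(-33) = 23*(-1/33) = -23/33 ≈ -0.69697)
q(E) = 8*E (q(E) = (2 + 2)*(E + E) = 4*(2*E) = 8*E)
U = -6896/11 (U = (-23/33 - 9)*30 - 8*42 = -320/33*30 - 1*336 = -3200/11 - 336 = -6896/11 ≈ -626.91)
1/U = 1/(-6896/11) = -11/6896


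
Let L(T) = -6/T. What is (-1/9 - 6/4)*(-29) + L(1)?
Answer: 733/18 ≈ 40.722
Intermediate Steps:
(-1/9 - 6/4)*(-29) + L(1) = (-1/9 - 6/4)*(-29) - 6/1 = (-1*1/9 - 6*1/4)*(-29) - 6*1 = (-1/9 - 3/2)*(-29) - 6 = -29/18*(-29) - 6 = 841/18 - 6 = 733/18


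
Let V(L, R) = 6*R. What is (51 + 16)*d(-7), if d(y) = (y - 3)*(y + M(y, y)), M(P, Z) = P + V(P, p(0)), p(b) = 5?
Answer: -10720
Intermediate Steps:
M(P, Z) = 30 + P (M(P, Z) = P + 6*5 = P + 30 = 30 + P)
d(y) = (-3 + y)*(30 + 2*y) (d(y) = (y - 3)*(y + (30 + y)) = (-3 + y)*(30 + 2*y))
(51 + 16)*d(-7) = (51 + 16)*(-90 + 2*(-7)² + 24*(-7)) = 67*(-90 + 2*49 - 168) = 67*(-90 + 98 - 168) = 67*(-160) = -10720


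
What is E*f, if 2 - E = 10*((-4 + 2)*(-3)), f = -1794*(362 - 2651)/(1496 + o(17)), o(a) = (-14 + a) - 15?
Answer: -8506251/53 ≈ -1.6050e+5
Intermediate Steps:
o(a) = -29 + a
f = 293319/106 (f = -1794*(362 - 2651)/(1496 + (-29 + 17)) = -1794*(-2289/(1496 - 12)) = -1794/(1484*(-1/2289)) = -1794/(-212/327) = -1794*(-327/212) = 293319/106 ≈ 2767.2)
E = -58 (E = 2 - 10*(-4 + 2)*(-3) = 2 - 10*(-2*(-3)) = 2 - 10*6 = 2 - 1*60 = 2 - 60 = -58)
E*f = -58*293319/106 = -8506251/53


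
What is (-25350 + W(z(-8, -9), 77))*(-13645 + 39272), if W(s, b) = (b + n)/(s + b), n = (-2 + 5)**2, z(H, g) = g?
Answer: -22086809339/34 ≈ -6.4961e+8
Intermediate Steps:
n = 9 (n = 3**2 = 9)
W(s, b) = (9 + b)/(b + s) (W(s, b) = (b + 9)/(s + b) = (9 + b)/(b + s))
(-25350 + W(z(-8, -9), 77))*(-13645 + 39272) = (-25350 + (9 + 77)/(77 - 9))*(-13645 + 39272) = (-25350 + 86/68)*25627 = (-25350 + (1/68)*86)*25627 = (-25350 + 43/34)*25627 = -861857/34*25627 = -22086809339/34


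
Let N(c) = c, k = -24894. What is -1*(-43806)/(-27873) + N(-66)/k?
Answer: -20160499/12849453 ≈ -1.5690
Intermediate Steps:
-1*(-43806)/(-27873) + N(-66)/k = -1*(-43806)/(-27873) - 66/(-24894) = 43806*(-1/27873) - 66*(-1/24894) = -14602/9291 + 11/4149 = -20160499/12849453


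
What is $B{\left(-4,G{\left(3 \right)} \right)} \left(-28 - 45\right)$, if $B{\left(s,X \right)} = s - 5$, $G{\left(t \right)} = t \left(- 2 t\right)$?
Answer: $657$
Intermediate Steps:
$G{\left(t \right)} = - 2 t^{2}$
$B{\left(s,X \right)} = -5 + s$ ($B{\left(s,X \right)} = s - 5 = -5 + s$)
$B{\left(-4,G{\left(3 \right)} \right)} \left(-28 - 45\right) = \left(-5 - 4\right) \left(-28 - 45\right) = \left(-9\right) \left(-73\right) = 657$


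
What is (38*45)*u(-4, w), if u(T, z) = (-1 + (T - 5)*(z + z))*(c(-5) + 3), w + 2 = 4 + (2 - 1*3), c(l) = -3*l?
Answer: -584820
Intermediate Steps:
w = 1 (w = -2 + (4 + (2 - 1*3)) = -2 + (4 + (2 - 3)) = -2 + (4 - 1) = -2 + 3 = 1)
u(T, z) = -18 + 36*z*(-5 + T) (u(T, z) = (-1 + (T - 5)*(z + z))*(-3*(-5) + 3) = (-1 + (-5 + T)*(2*z))*(15 + 3) = (-1 + 2*z*(-5 + T))*18 = -18 + 36*z*(-5 + T))
(38*45)*u(-4, w) = (38*45)*(-18 - 180*1 + 36*(-4)*1) = 1710*(-18 - 180 - 144) = 1710*(-342) = -584820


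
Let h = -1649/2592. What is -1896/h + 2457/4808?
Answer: 23632640649/7928392 ≈ 2980.8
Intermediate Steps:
h = -1649/2592 (h = -1649*1/2592 = -1649/2592 ≈ -0.63619)
-1896/h + 2457/4808 = -1896/(-1649/2592) + 2457/4808 = -1896*(-2592/1649) + 2457*(1/4808) = 4914432/1649 + 2457/4808 = 23632640649/7928392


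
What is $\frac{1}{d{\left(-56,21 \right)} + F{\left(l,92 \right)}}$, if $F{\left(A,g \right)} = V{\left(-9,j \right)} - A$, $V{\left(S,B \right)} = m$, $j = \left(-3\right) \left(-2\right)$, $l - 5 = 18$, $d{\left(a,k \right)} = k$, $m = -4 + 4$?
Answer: $- \frac{1}{2} \approx -0.5$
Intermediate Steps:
$m = 0$
$l = 23$ ($l = 5 + 18 = 23$)
$j = 6$
$V{\left(S,B \right)} = 0$
$F{\left(A,g \right)} = - A$ ($F{\left(A,g \right)} = 0 - A = - A$)
$\frac{1}{d{\left(-56,21 \right)} + F{\left(l,92 \right)}} = \frac{1}{21 - 23} = \frac{1}{-2} = - \frac{1}{2}$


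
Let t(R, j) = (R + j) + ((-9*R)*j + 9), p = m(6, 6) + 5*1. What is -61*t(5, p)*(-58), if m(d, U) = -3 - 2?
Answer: 49532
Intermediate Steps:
m(d, U) = -5
p = 0 (p = -5 + 5*1 = -5 + 5 = 0)
t(R, j) = 9 + R + j - 9*R*j (t(R, j) = (R + j) + (-9*R*j + 9) = (R + j) + (9 - 9*R*j) = 9 + R + j - 9*R*j)
-61*t(5, p)*(-58) = -61*(9 + 5 + 0 - 9*5*0)*(-58) = -61*(9 + 5 + 0 + 0)*(-58) = -61*14*(-58) = -854*(-58) = 49532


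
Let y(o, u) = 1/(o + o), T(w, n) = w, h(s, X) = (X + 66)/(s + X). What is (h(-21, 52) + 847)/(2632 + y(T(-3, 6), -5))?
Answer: 158250/489521 ≈ 0.32328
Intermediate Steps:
h(s, X) = (66 + X)/(X + s)
y(o, u) = 1/(2*o)
(h(-21, 52) + 847)/(2632 + y(T(-3, 6), -5)) = ((66 + 52)/(52 - 21) + 847)/(2632 + (½)/(-3)) = (118/31 + 847)/(2632 + (½)*(-⅓)) = ((1/31)*118 + 847)/(2632 - ⅙) = (118/31 + 847)/(15791/6) = (26375/31)*(6/15791) = 158250/489521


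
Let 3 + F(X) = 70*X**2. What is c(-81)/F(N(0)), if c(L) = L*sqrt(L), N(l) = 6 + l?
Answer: -243*I/839 ≈ -0.28963*I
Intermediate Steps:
c(L) = L**(3/2)
F(X) = -3 + 70*X**2
c(-81)/F(N(0)) = (-81)**(3/2)/(-3 + 70*(6 + 0)**2) = (-729*I)/(-3 + 70*6**2) = (-729*I)/(-3 + 70*36) = (-729*I)/(-3 + 2520) = -729*I/2517 = -729*I*(1/2517) = -243*I/839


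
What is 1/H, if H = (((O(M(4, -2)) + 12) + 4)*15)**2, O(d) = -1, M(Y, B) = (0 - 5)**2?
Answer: 1/50625 ≈ 1.9753e-5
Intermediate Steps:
M(Y, B) = 25 (M(Y, B) = (-5)**2 = 25)
H = 50625 (H = (((-1 + 12) + 4)*15)**2 = ((11 + 4)*15)**2 = (15*15)**2 = 225**2 = 50625)
1/H = 1/50625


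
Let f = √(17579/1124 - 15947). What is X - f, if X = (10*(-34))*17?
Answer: -5780 - I*√5031824569/562 ≈ -5780.0 - 126.22*I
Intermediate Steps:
X = -5780 (X = -340*17 = -5780)
f = I*√5031824569/562 (f = √(17579*(1/1124) - 15947) = √(17579/1124 - 15947) = √(-17906849/1124) = I*√5031824569/562 ≈ 126.22*I)
X - f = -5780 - I*√5031824569/562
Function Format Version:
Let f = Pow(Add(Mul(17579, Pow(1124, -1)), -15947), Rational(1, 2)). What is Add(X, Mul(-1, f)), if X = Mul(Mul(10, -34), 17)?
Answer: Add(-5780, Mul(Rational(-1, 562), I, Pow(5031824569, Rational(1, 2)))) ≈ Add(-5780.0, Mul(-126.22, I))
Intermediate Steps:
X = -5780 (X = Mul(-340, 17) = -5780)
f = Mul(Rational(1, 562), I, Pow(5031824569, Rational(1, 2))) (f = Pow(Add(Mul(17579, Rational(1, 1124)), -15947), Rational(1, 2)) = Pow(Add(Rational(17579, 1124), -15947), Rational(1, 2)) = Pow(Rational(-17906849, 1124), Rational(1, 2)) = Mul(Rational(1, 562), I, Pow(5031824569, Rational(1, 2))) ≈ Mul(126.22, I))
Add(X, Mul(-1, f)) = Add(-5780, Mul(-1, Mul(Rational(1, 562), I, Pow(5031824569, Rational(1, 2))))) = Add(-5780, Mul(Rational(-1, 562), I, Pow(5031824569, Rational(1, 2))))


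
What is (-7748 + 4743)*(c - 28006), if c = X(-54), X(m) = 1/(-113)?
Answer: 9509860395/113 ≈ 8.4158e+7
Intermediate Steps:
X(m) = -1/113
c = -1/113 ≈ -0.0088496
(-7748 + 4743)*(c - 28006) = (-7748 + 4743)*(-1/113 - 28006) = -3005*(-3164679/113) = 9509860395/113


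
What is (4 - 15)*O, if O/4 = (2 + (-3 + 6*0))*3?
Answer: 132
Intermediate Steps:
O = -12 (O = 4*((2 + (-3 + 6*0))*3) = 4*((2 + (-3 + 0))*3) = 4*((2 - 3)*3) = 4*(-1*3) = 4*(-3) = -12)
(4 - 15)*O = (4 - 15)*(-12) = -11*(-12) = 132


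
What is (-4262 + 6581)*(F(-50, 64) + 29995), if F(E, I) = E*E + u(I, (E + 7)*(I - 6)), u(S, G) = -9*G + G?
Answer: 121624593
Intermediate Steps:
u(S, G) = -8*G
F(E, I) = E**2 - 8*(-6 + I)*(7 + E) (F(E, I) = E*E - 8*(E + 7)*(I - 6) = E**2 - 8*(7 + E)*(-6 + I) = E**2 - 8*(-6 + I)*(7 + E))
(-4262 + 6581)*(F(-50, 64) + 29995) = (-4262 + 6581)*((336 + (-50)**2 - 56*64 + 48*(-50) - 8*(-50)*64) + 29995) = 2319*((336 + 2500 - 3584 - 2400 + 25600) + 29995) = 2319*(22452 + 29995) = 2319*52447 = 121624593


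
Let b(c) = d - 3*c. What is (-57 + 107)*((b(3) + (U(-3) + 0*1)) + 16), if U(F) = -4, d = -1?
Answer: 100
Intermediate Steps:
b(c) = -1 - 3*c
(-57 + 107)*((b(3) + (U(-3) + 0*1)) + 16) = (-57 + 107)*(((-1 - 3*3) + (-4 + 0*1)) + 16) = 50*(((-1 - 9) + (-4 + 0)) + 16) = 50*((-10 - 4) + 16) = 50*(-14 + 16) = 50*2 = 100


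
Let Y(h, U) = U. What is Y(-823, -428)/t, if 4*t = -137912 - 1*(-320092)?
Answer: -428/45545 ≈ -0.0093973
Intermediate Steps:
t = 45545 (t = (-137912 - 1*(-320092))/4 = (-137912 + 320092)/4 = (1/4)*182180 = 45545)
Y(-823, -428)/t = -428/45545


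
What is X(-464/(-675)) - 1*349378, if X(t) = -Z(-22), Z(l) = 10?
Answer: -349388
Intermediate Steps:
X(t) = -10 (X(t) = -1*10 = -10)
X(-464/(-675)) - 1*349378 = -10 - 1*349378 = -10 - 349378 = -349388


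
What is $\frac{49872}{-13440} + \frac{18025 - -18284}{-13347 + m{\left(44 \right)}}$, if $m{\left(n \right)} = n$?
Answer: $- \frac{23988337}{3724840} \approx -6.4401$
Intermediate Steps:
$\frac{49872}{-13440} + \frac{18025 - -18284}{-13347 + m{\left(44 \right)}} = \frac{49872}{-13440} + \frac{18025 - -18284}{-13347 + 44} = 49872 \left(- \frac{1}{13440}\right) + \frac{18025 + 18284}{-13303} = - \frac{1039}{280} + 36309 \left(- \frac{1}{13303}\right) = - \frac{1039}{280} - \frac{36309}{13303} = - \frac{23988337}{3724840}$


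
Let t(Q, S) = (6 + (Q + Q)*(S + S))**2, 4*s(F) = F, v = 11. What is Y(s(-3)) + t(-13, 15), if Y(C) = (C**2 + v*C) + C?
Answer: 9585081/16 ≈ 5.9907e+5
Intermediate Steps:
s(F) = F/4
t(Q, S) = (6 + 4*Q*S)**2 (t(Q, S) = (6 + (2*Q)*(2*S))**2 = (6 + 4*Q*S)**2)
Y(C) = C**2 + 12*C (Y(C) = (C**2 + 11*C) + C = C**2 + 12*C)
Y(s(-3)) + t(-13, 15) = ((1/4)*(-3))*(12 + (1/4)*(-3)) + 4*(3 + 2*(-13)*15)**2 = -3*(12 - 3/4)/4 + 4*(3 - 390)**2 = -3/4*45/4 + 4*(-387)**2 = -135/16 + 4*149769 = -135/16 + 599076 = 9585081/16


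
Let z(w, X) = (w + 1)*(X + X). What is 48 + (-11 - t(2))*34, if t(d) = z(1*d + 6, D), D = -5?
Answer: 2734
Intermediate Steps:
z(w, X) = 2*X*(1 + w) (z(w, X) = (1 + w)*(2*X) = 2*X*(1 + w))
t(d) = -70 - 10*d (t(d) = 2*(-5)*(1 + (1*d + 6)) = 2*(-5)*(1 + (d + 6)) = 2*(-5)*(1 + (6 + d)) = 2*(-5)*(7 + d) = -70 - 10*d)
48 + (-11 - t(2))*34 = 48 + (-11 - (-70 - 10*2))*34 = 48 + (-11 - (-70 - 20))*34 = 48 + (-11 - 1*(-90))*34 = 48 + (-11 + 90)*34 = 48 + 79*34 = 48 + 2686 = 2734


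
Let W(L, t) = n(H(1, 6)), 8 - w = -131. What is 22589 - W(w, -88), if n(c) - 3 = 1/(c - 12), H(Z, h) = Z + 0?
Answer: 248447/11 ≈ 22586.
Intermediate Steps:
w = 139 (w = 8 - 1*(-131) = 8 + 131 = 139)
H(Z, h) = Z
n(c) = 3 + 1/(-12 + c) (n(c) = 3 + 1/(c - 12) = 3 + 1/(-12 + c))
W(L, t) = 32/11 (W(L, t) = (-35 + 3*1)/(-12 + 1) = (-35 + 3)/(-11) = -1/11*(-32) = 32/11)
22589 - W(w, -88) = 22589 - 1*32/11 = 22589 - 32/11 = 248447/11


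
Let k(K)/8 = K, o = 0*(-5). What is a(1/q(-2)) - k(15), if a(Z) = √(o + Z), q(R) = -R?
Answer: -120 + √2/2 ≈ -119.29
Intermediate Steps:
o = 0
k(K) = 8*K
a(Z) = √Z (a(Z) = √(0 + Z) = √Z)
a(1/q(-2)) - k(15) = √(1/(-1*(-2))) - 8*15 = √(1/2) - 1*120 = √(½) - 120 = √2/2 - 120 = -120 + √2/2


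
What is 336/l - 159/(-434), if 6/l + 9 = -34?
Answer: -1044913/434 ≈ -2407.6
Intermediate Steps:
l = -6/43 (l = 6/(-9 - 34) = 6/(-43) = 6*(-1/43) = -6/43 ≈ -0.13953)
336/l - 159/(-434) = 336/(-6/43) - 159/(-434) = 336*(-43/6) - 159*(-1/434) = -2408 + 159/434 = -1044913/434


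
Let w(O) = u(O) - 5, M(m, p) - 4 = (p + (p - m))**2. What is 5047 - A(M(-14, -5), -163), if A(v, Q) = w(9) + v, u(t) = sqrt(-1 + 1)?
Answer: 5032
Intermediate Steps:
u(t) = 0 (u(t) = sqrt(0) = 0)
M(m, p) = 4 + (-m + 2*p)**2 (M(m, p) = 4 + (p + (p - m))**2 = 4 + (-m + 2*p)**2)
w(O) = -5 (w(O) = 0 - 5 = -5)
A(v, Q) = -5 + v
5047 - A(M(-14, -5), -163) = 5047 - (-5 + (4 + (-14 - 2*(-5))**2)) = 5047 - (-5 + (4 + (-14 + 10)**2)) = 5047 - (-5 + (4 + (-4)**2)) = 5047 - (-5 + (4 + 16)) = 5047 - (-5 + 20) = 5047 - 1*15 = 5047 - 15 = 5032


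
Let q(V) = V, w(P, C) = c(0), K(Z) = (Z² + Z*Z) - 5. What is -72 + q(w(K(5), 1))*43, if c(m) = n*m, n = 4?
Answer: -72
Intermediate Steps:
K(Z) = -5 + 2*Z² (K(Z) = (Z² + Z²) - 5 = 2*Z² - 5 = -5 + 2*Z²)
c(m) = 4*m
w(P, C) = 0 (w(P, C) = 4*0 = 0)
-72 + q(w(K(5), 1))*43 = -72 + 0*43 = -72 + 0 = -72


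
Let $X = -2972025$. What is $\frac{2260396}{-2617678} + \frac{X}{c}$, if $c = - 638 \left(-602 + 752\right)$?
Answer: $\frac{50423230405}{1670078564} \approx 30.192$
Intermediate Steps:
$c = -95700$ ($c = \left(-638\right) 150 = -95700$)
$\frac{2260396}{-2617678} + \frac{X}{c} = \frac{2260396}{-2617678} - \frac{2972025}{-95700} = 2260396 \left(- \frac{1}{2617678}\right) - - \frac{39627}{1276} = - \frac{1130198}{1308839} + \frac{39627}{1276} = \frac{50423230405}{1670078564}$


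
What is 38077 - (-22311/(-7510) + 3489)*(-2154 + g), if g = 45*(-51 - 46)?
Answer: 171244784089/7510 ≈ 2.2802e+7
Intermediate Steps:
g = -4365 (g = 45*(-97) = -4365)
38077 - (-22311/(-7510) + 3489)*(-2154 + g) = 38077 - (-22311/(-7510) + 3489)*(-2154 - 4365) = 38077 - (-22311*(-1/7510) + 3489)*(-6519) = 38077 - (22311/7510 + 3489)*(-6519) = 38077 - 26224701*(-6519)/7510 = 38077 - 1*(-170958825819/7510) = 38077 + 170958825819/7510 = 171244784089/7510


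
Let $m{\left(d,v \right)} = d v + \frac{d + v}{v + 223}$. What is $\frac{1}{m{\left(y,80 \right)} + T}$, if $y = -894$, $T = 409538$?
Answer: $\frac{303}{102418640} \approx 2.9584 \cdot 10^{-6}$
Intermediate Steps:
$m{\left(d,v \right)} = d v + \frac{d + v}{223 + v}$
$\frac{1}{m{\left(y,80 \right)} + T} = \frac{1}{\frac{-894 + 80 - 894 \cdot 80^{2} + 223 \left(-894\right) 80}{223 + 80} + 409538} = \frac{1}{\frac{-894 + 80 - 5721600 - 15948960}{303} + 409538} = \frac{1}{\frac{1}{303} \left(-21671374\right) + 409538} = \frac{1}{- \frac{21671374}{303} + 409538} = \frac{1}{\frac{102418640}{303}} = \frac{303}{102418640}$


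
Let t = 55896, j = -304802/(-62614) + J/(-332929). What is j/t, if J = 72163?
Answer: 6059938186/72825558314361 ≈ 8.3212e-5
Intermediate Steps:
j = 48479505488/10423008203 (j = -304802/(-62614) + 72163/(-332929) = -304802*(-1/62614) + 72163*(-1/332929) = 152401/31307 - 72163/332929 = 48479505488/10423008203 ≈ 4.6512)
j/t = (48479505488/10423008203)/55896 = (48479505488/10423008203)*(1/55896) = 6059938186/72825558314361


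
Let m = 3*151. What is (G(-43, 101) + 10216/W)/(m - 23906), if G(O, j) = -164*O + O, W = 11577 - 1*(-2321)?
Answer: -48710649/162974897 ≈ -0.29888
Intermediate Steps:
m = 453
W = 13898 (W = 11577 + 2321 = 13898)
G(O, j) = -163*O
(G(-43, 101) + 10216/W)/(m - 23906) = (-163*(-43) + 10216/13898)/(453 - 23906) = (7009 + 10216*(1/13898))/(-23453) = (7009 + 5108/6949)*(-1/23453) = (48710649/6949)*(-1/23453) = -48710649/162974897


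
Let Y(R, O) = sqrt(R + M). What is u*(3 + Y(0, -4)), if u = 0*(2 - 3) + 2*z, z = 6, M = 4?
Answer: 60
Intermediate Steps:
Y(R, O) = sqrt(4 + R) (Y(R, O) = sqrt(R + 4) = sqrt(4 + R))
u = 12 (u = 0*(2 - 3) + 2*6 = 0*(-1) + 12 = 0 + 12 = 12)
u*(3 + Y(0, -4)) = 12*(3 + sqrt(4 + 0)) = 12*(3 + sqrt(4)) = 12*(3 + 2) = 12*5 = 60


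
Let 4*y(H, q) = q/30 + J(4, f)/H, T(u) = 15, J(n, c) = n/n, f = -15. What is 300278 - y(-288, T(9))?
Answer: 345920113/1152 ≈ 3.0028e+5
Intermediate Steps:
J(n, c) = 1
y(H, q) = 1/(4*H) + q/120 (y(H, q) = (q/30 + 1/H)/4 = (1/H + q/30)/4 = 1/(4*H) + q/120)
300278 - y(-288, T(9)) = 300278 - (30 - 288*15)/(120*(-288)) = 300278 - (-1)*(30 - 4320)/(120*288) = 300278 - (-1)*(-4290)/(120*288) = 300278 - 1*143/1152 = 300278 - 143/1152 = 345920113/1152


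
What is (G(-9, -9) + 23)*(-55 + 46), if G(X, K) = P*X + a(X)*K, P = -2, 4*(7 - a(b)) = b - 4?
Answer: 1845/4 ≈ 461.25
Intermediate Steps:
a(b) = 8 - b/4 (a(b) = 7 - (b - 4)/4 = 7 - (-4 + b)/4 = 7 + (1 - b/4) = 8 - b/4)
G(X, K) = -2*X + K*(8 - X/4) (G(X, K) = -2*X + (8 - X/4)*K = -2*X + K*(8 - X/4))
(G(-9, -9) + 23)*(-55 + 46) = ((-2*(-9) - ¼*(-9)*(-32 - 9)) + 23)*(-55 + 46) = ((18 - ¼*(-9)*(-41)) + 23)*(-9) = ((18 - 369/4) + 23)*(-9) = (-297/4 + 23)*(-9) = -205/4*(-9) = 1845/4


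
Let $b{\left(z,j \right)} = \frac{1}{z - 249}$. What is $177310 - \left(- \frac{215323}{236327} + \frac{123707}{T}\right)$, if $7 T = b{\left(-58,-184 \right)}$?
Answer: $\frac{62868572057854}{236327} \approx 2.6602 \cdot 10^{8}$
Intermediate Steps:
$b{\left(z,j \right)} = \frac{1}{-249 + z}$
$T = - \frac{1}{2149}$ ($T = \frac{1}{7 \left(-249 - 58\right)} = \frac{1}{7 \left(-307\right)} = \frac{1}{7} \left(- \frac{1}{307}\right) = - \frac{1}{2149} \approx -0.00046533$)
$177310 - \left(- \frac{215323}{236327} + \frac{123707}{T}\right) = 177310 - \left(- \frac{215323}{236327} + \frac{123707}{- \frac{1}{2149}}\right) = 177310 - \left(\left(-215323\right) \frac{1}{236327} + 123707 \left(-2149\right)\right) = 177310 - \left(- \frac{215323}{236327} - 265846343\right) = 177310 - - \frac{62826668917484}{236327} = 177310 + \frac{62826668917484}{236327} = \frac{62868572057854}{236327}$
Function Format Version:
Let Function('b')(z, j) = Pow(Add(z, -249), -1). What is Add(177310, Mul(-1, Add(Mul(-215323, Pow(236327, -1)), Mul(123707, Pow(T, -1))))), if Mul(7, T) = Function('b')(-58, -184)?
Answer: Rational(62868572057854, 236327) ≈ 2.6602e+8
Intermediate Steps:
Function('b')(z, j) = Pow(Add(-249, z), -1)
T = Rational(-1, 2149) (T = Mul(Rational(1, 7), Pow(Add(-249, -58), -1)) = Mul(Rational(1, 7), Pow(-307, -1)) = Mul(Rational(1, 7), Rational(-1, 307)) = Rational(-1, 2149) ≈ -0.00046533)
Add(177310, Mul(-1, Add(Mul(-215323, Pow(236327, -1)), Mul(123707, Pow(T, -1))))) = Add(177310, Mul(-1, Add(Mul(-215323, Pow(236327, -1)), Mul(123707, Pow(Rational(-1, 2149), -1))))) = Add(177310, Mul(-1, Add(Mul(-215323, Rational(1, 236327)), Mul(123707, -2149)))) = Add(177310, Mul(-1, Add(Rational(-215323, 236327), -265846343))) = Add(177310, Mul(-1, Rational(-62826668917484, 236327))) = Add(177310, Rational(62826668917484, 236327)) = Rational(62868572057854, 236327)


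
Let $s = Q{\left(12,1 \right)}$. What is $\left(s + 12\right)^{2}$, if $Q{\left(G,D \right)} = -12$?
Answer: $0$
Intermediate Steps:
$s = -12$
$\left(s + 12\right)^{2} = \left(-12 + 12\right)^{2} = 0^{2} = 0$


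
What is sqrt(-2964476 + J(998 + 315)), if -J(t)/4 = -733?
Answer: 2*I*sqrt(740386) ≈ 1720.9*I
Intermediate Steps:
J(t) = 2932 (J(t) = -4*(-733) = 2932)
sqrt(-2964476 + J(998 + 315)) = sqrt(-2964476 + 2932) = sqrt(-2961544) = 2*I*sqrt(740386)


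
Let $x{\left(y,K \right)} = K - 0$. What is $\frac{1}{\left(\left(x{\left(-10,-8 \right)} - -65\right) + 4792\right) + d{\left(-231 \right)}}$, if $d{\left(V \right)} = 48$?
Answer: $\frac{1}{4897} \approx 0.00020421$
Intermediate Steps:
$x{\left(y,K \right)} = K$ ($x{\left(y,K \right)} = K + 0 = K$)
$\frac{1}{\left(\left(x{\left(-10,-8 \right)} - -65\right) + 4792\right) + d{\left(-231 \right)}} = \frac{1}{\left(\left(-8 - -65\right) + 4792\right) + 48} = \frac{1}{\left(\left(-8 + 65\right) + 4792\right) + 48} = \frac{1}{\left(57 + 4792\right) + 48} = \frac{1}{4849 + 48} = \frac{1}{4897}$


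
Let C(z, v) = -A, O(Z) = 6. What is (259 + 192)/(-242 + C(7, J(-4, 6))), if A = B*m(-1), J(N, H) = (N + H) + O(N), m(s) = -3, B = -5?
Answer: -451/257 ≈ -1.7549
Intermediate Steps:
J(N, H) = 6 + H + N (J(N, H) = (N + H) + 6 = (H + N) + 6 = 6 + H + N)
A = 15 (A = -5*(-3) = 15)
C(z, v) = -15 (C(z, v) = -1*15 = -15)
(259 + 192)/(-242 + C(7, J(-4, 6))) = (259 + 192)/(-242 - 15) = 451/(-257) = 451*(-1/257) = -451/257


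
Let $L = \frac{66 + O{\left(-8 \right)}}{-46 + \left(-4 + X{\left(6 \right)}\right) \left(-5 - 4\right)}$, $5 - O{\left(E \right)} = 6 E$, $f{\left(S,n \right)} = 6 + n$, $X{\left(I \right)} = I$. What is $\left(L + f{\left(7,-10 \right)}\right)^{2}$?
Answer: $\frac{140625}{4096} \approx 34.332$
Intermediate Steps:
$O{\left(E \right)} = 5 - 6 E$
$L = - \frac{119}{64}$ ($L = \frac{66 + \left(5 - -48\right)}{-46 + \left(-4 + 6\right) \left(-5 - 4\right)} = \frac{66 + \left(5 + 48\right)}{-46 + 2 \left(-9\right)} = \frac{66 + 53}{-46 - 18} = \frac{119}{-64} = 119 \left(- \frac{1}{64}\right) = - \frac{119}{64} \approx -1.8594$)
$\left(L + f{\left(7,-10 \right)}\right)^{2} = \left(- \frac{119}{64} + \left(6 - 10\right)\right)^{2} = \left(- \frac{119}{64} - 4\right)^{2} = \left(- \frac{375}{64}\right)^{2} = \frac{140625}{4096}$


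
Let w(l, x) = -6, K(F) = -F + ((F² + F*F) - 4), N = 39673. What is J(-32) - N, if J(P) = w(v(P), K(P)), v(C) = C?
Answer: -39679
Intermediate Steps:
K(F) = -4 - F + 2*F² (K(F) = -F + ((F² + F²) - 4) = -F + (2*F² - 4) = -F + (-4 + 2*F²) = -4 - F + 2*F²)
J(P) = -6
J(-32) - N = -6 - 1*39673 = -6 - 39673 = -39679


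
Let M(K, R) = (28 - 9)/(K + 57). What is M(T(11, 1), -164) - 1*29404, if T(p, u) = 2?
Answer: -1734817/59 ≈ -29404.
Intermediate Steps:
M(K, R) = 19/(57 + K)
M(T(11, 1), -164) - 1*29404 = 19/(57 + 2) - 1*29404 = 19/59 - 29404 = -1734817/59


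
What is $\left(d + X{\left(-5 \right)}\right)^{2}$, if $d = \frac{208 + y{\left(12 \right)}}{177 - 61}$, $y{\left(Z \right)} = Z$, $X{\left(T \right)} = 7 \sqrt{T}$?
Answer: $- \frac{203020}{841} + \frac{770 i \sqrt{5}}{29} \approx -241.4 + 59.371 i$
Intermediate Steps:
$d = \frac{55}{29}$ ($d = \frac{208 + 12}{177 - 61} = \frac{220}{116} = 220 \cdot \frac{1}{116} = \frac{55}{29} \approx 1.8966$)
$\left(d + X{\left(-5 \right)}\right)^{2} = \left(\frac{55}{29} + 7 \sqrt{-5}\right)^{2} = \left(\frac{55}{29} + 7 i \sqrt{5}\right)^{2}$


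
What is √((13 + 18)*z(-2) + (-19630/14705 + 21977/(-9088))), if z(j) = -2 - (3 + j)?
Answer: I*√1079970487406158/3340976 ≈ 9.8363*I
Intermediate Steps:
z(j) = -5 - j (z(j) = -2 + (-3 - j) = -5 - j)
√((13 + 18)*z(-2) + (-19630/14705 + 21977/(-9088))) = √((13 + 18)*(-5 - 1*(-2)) + (-19630/14705 + 21977/(-9088))) = √(31*(-5 + 2) + (-19630*1/14705 + 21977*(-1/9088))) = √(31*(-3) + (-3926/2941 - 21977/9088)) = √(-93 - 100313845/26727808) = √(-2585999989/26727808) = I*√1079970487406158/3340976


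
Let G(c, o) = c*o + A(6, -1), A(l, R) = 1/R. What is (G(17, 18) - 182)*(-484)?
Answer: -59532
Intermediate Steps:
G(c, o) = -1 + c*o (G(c, o) = c*o + 1/(-1) = c*o - 1 = -1 + c*o)
(G(17, 18) - 182)*(-484) = ((-1 + 17*18) - 182)*(-484) = ((-1 + 306) - 182)*(-484) = (305 - 182)*(-484) = 123*(-484) = -59532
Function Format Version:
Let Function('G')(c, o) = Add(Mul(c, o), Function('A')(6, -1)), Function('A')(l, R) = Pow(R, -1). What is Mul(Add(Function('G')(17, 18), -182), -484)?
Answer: -59532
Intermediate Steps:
Function('G')(c, o) = Add(-1, Mul(c, o)) (Function('G')(c, o) = Add(Mul(c, o), Pow(-1, -1)) = Add(Mul(c, o), -1) = Add(-1, Mul(c, o)))
Mul(Add(Function('G')(17, 18), -182), -484) = Mul(Add(Add(-1, Mul(17, 18)), -182), -484) = Mul(Add(Add(-1, 306), -182), -484) = Mul(Add(305, -182), -484) = Mul(123, -484) = -59532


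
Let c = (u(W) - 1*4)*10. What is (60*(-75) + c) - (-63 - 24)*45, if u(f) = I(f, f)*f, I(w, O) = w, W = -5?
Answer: -375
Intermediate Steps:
u(f) = f² (u(f) = f*f = f²)
c = 210 (c = ((-5)² - 1*4)*10 = (25 - 4)*10 = 21*10 = 210)
(60*(-75) + c) - (-63 - 24)*45 = (60*(-75) + 210) - (-63 - 24)*45 = (-4500 + 210) - (-87)*45 = -4290 - 1*(-3915) = -4290 + 3915 = -375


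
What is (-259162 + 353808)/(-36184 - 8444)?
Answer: -47323/22314 ≈ -2.1208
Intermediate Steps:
(-259162 + 353808)/(-36184 - 8444) = 94646/(-44628) = 94646*(-1/44628) = -47323/22314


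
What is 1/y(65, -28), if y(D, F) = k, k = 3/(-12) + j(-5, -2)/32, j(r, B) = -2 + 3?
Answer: -32/7 ≈ -4.5714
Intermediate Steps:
j(r, B) = 1
k = -7/32 (k = 3/(-12) + 1/32 = 3*(-1/12) + 1*(1/32) = -¼ + 1/32 = -7/32 ≈ -0.21875)
y(D, F) = -7/32
1/y(65, -28) = 1/(-7/32) = -32/7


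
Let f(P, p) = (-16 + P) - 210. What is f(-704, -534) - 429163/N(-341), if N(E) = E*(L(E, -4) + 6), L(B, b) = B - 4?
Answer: -107936233/115599 ≈ -933.71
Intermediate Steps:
L(B, b) = -4 + B
f(P, p) = -226 + P
N(E) = E*(2 + E) (N(E) = E*((-4 + E) + 6) = E*(2 + E))
f(-704, -534) - 429163/N(-341) = (-226 - 704) - 429163/((-341*(2 - 341))) = -930 - 429163/((-341*(-339))) = -930 - 429163/115599 = -107936233/115599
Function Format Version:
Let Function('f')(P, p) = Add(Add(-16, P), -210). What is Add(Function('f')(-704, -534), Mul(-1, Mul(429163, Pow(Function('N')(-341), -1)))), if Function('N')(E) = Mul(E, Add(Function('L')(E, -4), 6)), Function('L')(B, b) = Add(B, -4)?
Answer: Rational(-107936233, 115599) ≈ -933.71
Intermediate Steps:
Function('L')(B, b) = Add(-4, B)
Function('f')(P, p) = Add(-226, P)
Function('N')(E) = Mul(E, Add(2, E)) (Function('N')(E) = Mul(E, Add(Add(-4, E), 6)) = Mul(E, Add(2, E)))
Add(Function('f')(-704, -534), Mul(-1, Mul(429163, Pow(Function('N')(-341), -1)))) = Add(Add(-226, -704), Mul(-1, Mul(429163, Pow(Mul(-341, Add(2, -341)), -1)))) = Add(-930, Mul(-1, Mul(429163, Pow(Mul(-341, -339), -1)))) = Add(-930, Mul(-1, Mul(429163, Pow(115599, -1)))) = Add(-930, Mul(-1, Mul(429163, Rational(1, 115599)))) = Add(-930, Mul(-1, Rational(429163, 115599))) = Add(-930, Rational(-429163, 115599)) = Rational(-107936233, 115599)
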